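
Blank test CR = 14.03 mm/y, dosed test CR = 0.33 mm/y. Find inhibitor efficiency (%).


Apply the inhibitor-efficiency definition: IE = (CR_blank − CR_inh)/CR_blank × 100
IE = (14.03 − 0.33) / 14.03 × 100
IE = 13.7 / 14.03 × 100 = 97.6 %

97.6 %


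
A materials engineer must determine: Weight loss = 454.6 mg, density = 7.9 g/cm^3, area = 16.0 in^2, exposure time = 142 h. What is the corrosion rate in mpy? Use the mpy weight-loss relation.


Apply the mpy weight-loss relation: CR = 534 * W / (D * A * T)
Numerator: 534 * 454.6 = 242756.4
Denominator: 7.9 * 16.0 * 142 = 17948.8
CR = 242756.4 / 17948.8 = 13.525 mpy

13.525 mpy


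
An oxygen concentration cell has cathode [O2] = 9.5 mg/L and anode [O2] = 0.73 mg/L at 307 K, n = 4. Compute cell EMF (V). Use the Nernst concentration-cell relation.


Apply the Nernst concentration-cell relation: E = (RT/nF)*ln(C_cathode/C_anode)
RT/nF = 8.314*307/(4*96485) = 0.00661346 V
ln(9.5/0.73) = 2.566
E = 0.00661346 * 2.566 = 0.01697 V

0.01697 V


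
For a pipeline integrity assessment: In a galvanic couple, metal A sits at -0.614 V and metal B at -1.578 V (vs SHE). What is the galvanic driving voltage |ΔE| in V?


Driving voltage is the absolute potential difference.
|ΔE| = |-0.614 − (-1.578)| = 0.964 V

0.964 V


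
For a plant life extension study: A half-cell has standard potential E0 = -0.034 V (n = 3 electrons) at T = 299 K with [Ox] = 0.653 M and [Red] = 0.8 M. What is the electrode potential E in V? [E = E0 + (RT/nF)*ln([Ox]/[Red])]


Apply the Nernst equation: E = E0 + (RT/nF)*ln([Ox]/[Red])
Step 1: RT/nF = 8.314*299/(3*96485) = 0.00858816 V
Step 2: [Ox]/[Red] = 0.653/0.8 = 0.81625
Step 3: ln(0.81625) = -0.203035
Step 4: correction = 0.00858816 * -0.203035 = -0.002 V
E = -0.034 + -0.002 = -0.036 V

-0.036 V


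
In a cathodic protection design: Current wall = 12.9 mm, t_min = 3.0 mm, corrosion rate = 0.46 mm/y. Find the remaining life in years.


Apply the remaining-life relation: RL = (t_current − t_min) / CR
RL = (12.9 − 3.0) / 0.46 = 9.9 / 0.46 = 21.5 years

21.5 years


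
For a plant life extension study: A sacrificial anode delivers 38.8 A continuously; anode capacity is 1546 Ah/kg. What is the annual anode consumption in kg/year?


Annual consumption = current * hours per year / capacity
Rate = 38.8 * 8760 / 1546 = 219.8 kg/year

219.8 kg/year


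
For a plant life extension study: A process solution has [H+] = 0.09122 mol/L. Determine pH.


pH = −log10[H+]
pH = −log10(0.09122) = 1.04

1.04


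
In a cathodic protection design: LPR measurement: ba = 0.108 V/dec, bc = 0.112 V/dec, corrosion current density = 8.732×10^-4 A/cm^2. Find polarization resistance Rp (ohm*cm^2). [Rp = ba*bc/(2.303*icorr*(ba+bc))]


Apply the Stern-Geary equation: Rp = ba*bc / (2.303*icorr*(ba+bc))
ba*bc = 0.108*0.112 = 0.012096
ba+bc = 0.22; 2.303*icorr*(ba+bc) = 2.303*8.732×10^-4*0.22 = 4.4241551×10^-4
Rp = 0.012096 / 4.4241551×10^-4 = 27.3 ohm*cm^2

27.3 ohm*cm^2


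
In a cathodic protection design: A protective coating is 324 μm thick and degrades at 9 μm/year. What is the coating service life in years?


Service life = thickness / degradation rate
Life = 324 / 9 = 36.0 years

36.0 years


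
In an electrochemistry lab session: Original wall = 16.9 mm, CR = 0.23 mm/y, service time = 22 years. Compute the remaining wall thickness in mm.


Remaining wall = original − CR × time
t = 16.9 − 0.23*22 = 16.9 − 5.06 = 11.84 mm

11.84 mm


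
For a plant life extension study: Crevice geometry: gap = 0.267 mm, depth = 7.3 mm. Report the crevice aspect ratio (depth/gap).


Aspect ratio = depth / gap
Ratio = 7.3 / 0.267 = 27.3

27.3


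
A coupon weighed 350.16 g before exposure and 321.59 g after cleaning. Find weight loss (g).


Weight loss = initial − final
WL = 350.16 − 321.59 = 28.57 g

28.57 g


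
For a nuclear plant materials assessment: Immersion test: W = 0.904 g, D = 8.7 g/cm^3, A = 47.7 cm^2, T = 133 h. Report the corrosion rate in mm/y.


Apply the mm/y weight-loss relation: CR = 87600 * W / (D * A * T)
Numerator: 87600 * 0.904 = 79190.4
Denominator: 8.7 * 47.7 * 133 = 55193.67
CR = 79190.4 / 55193.67 = 1.43477 mm/y

1.43477 mm/y


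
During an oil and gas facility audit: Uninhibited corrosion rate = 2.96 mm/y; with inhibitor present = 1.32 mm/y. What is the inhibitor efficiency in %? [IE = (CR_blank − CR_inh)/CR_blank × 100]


Apply the inhibitor-efficiency definition: IE = (CR_blank − CR_inh)/CR_blank × 100
IE = (2.96 − 1.32) / 2.96 × 100
IE = 1.64 / 2.96 × 100 = 55.4 %

55.4 %


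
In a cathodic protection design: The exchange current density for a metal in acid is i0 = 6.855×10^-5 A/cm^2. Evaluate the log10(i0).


i0 = 6.855×10^-5 A/cm^2
log10(i0) = -4.164

-4.164


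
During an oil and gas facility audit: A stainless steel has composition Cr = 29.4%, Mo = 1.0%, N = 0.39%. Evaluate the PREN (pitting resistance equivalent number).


Apply the PREN formula: PREN = Cr + 3.3*Mo + 16*N
PREN = 29.4 + 3.3*1.0 + 16*0.39
PREN = 29.4 + 3.3 + 6.24 = 38.94

38.94


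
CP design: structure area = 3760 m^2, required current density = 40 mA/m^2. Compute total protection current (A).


I = area * current density, then convert mA → A (÷1000)
I = 3760 * 40 / 1000 = 150.4 A

150.4 A


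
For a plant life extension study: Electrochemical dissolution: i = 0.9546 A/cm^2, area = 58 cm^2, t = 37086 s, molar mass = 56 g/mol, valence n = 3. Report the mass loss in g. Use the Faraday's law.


Apply Faraday's law: m = i*A*t*M / (n*F)
Total charge passed Q = i*A*t = 0.9546*58*37086 = 2053333.1448 C
m = Q*M/(n*F) = 2053333.1448*56/(3*96485) = 397.2523 g

397.2523 g


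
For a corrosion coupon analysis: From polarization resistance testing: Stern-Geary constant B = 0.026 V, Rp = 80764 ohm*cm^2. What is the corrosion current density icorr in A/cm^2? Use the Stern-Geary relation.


Apply the Stern-Geary relation: icorr = B / Rp
icorr = 0.026 / 80764 = 3.219×10^-7 A/cm^2

3.219×10^-7 A/cm^2


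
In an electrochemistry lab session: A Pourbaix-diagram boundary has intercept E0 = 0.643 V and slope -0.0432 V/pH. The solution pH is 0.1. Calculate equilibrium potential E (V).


Apply the Pourbaix line equation: E = E0 + slope*pH
E = 0.643 + (-0.0432)*0.1 = 0.643 + (-0.00432) = 0.63868 V
Rounded to 3 decimal places: E = 0.639 V

0.639 V


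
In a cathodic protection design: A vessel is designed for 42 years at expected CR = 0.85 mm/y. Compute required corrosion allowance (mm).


Corrosion allowance = CR × design life
CA = 0.85 * 42 = 35.7 mm

35.7 mm


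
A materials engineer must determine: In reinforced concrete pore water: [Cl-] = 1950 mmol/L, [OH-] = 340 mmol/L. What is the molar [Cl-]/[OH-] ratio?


Threshold parameter = [Cl-] / [OH-] (molar basis; both in mmol/L, so units cancel)
Ratio = 1950 / 340 = 5.74

5.74


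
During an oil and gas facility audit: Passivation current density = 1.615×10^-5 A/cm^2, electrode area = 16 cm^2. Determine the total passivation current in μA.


I = i_pass * A, then convert A → μA (×10^6)
I = 1.615×10^-5 * 16 * 10^6 = 258.4 μA

258.4 μA


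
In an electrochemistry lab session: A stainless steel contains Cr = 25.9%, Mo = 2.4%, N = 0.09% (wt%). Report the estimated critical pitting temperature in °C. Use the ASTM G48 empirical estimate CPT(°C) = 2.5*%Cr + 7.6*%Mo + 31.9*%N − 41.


Apply the ASTM G48 empirical CPT estimate: CPT(°C) = 2.5*%Cr + 7.6*%Mo + 31.9*%N − 41
2.5*25.9 = 64.75; 7.6*2.4 = 18.24; 31.9*0.09 = 2.871
CPT = 64.75 + 18.24 + 2.871 − 41 = 44.861 °C
Rounded to 0.1 °C: CPT ≈ 44.9 °C

44.9 °C


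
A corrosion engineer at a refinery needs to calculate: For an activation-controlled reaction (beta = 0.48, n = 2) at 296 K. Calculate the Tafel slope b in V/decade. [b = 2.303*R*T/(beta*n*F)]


Apply the Tafel slope relation: b = 2.303*R*T/(beta*n*F)
Numerator: 2.303 * 8.314 * 296 = 5667.55
Denominator: 0.48 * 2 * 96485 = 92625.6
b = 5667.55 / 92625.6 = 0.061 V/decade

0.061 V/decade


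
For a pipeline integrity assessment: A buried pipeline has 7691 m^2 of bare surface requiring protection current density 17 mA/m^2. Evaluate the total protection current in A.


I = area * current density, then convert mA → A (÷1000)
I = 7691 * 17 / 1000 = 130.75 A

130.75 A


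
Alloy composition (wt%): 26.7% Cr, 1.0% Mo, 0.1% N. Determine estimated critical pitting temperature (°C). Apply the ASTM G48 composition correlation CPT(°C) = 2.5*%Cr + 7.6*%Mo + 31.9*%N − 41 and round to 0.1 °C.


Apply the ASTM G48 empirical CPT estimate: CPT(°C) = 2.5*%Cr + 7.6*%Mo + 31.9*%N − 41
2.5*26.7 = 66.75; 7.6*1.0 = 7.6; 31.9*0.1 = 3.19
CPT = 66.75 + 7.6 + 3.19 − 41 = 36.54 °C
Rounded to 0.1 °C: CPT ≈ 36.5 °C

36.5 °C


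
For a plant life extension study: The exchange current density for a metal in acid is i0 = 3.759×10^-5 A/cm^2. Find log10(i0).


i0 = 3.759×10^-5 A/cm^2
log10(i0) = -4.425

-4.425


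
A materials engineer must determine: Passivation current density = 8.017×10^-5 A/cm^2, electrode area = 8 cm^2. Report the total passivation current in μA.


I = i_pass * A, then convert A → μA (×10^6)
I = 8.017×10^-5 * 8 * 10^6 = 641.36 μA

641.36 μA


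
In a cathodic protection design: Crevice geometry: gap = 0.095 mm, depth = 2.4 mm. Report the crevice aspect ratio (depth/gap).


Aspect ratio = depth / gap
Ratio = 2.4 / 0.095 = 25.3

25.3


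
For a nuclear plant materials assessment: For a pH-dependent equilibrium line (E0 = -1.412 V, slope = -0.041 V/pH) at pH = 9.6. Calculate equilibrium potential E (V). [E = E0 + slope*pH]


Apply the Pourbaix line equation: E = E0 + slope*pH
E = -1.412 + (-0.041)*9.6 = -1.412 + (-0.3936) = -1.8056 V
Rounded to 4 decimal places: E = -1.8056 V

-1.8056 V


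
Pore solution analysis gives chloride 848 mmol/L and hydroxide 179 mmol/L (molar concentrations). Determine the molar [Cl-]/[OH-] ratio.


Threshold parameter = [Cl-] / [OH-] (molar basis; both in mmol/L, so units cancel)
Ratio = 848 / 179 = 4.74

4.74


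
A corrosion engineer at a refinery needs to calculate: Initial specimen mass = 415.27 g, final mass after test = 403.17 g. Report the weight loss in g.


Weight loss = initial − final
WL = 415.27 − 403.17 = 12.1 g

12.1 g


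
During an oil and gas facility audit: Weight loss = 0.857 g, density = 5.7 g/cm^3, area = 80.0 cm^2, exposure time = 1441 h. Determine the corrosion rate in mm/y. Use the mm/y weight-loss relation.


Apply the mm/y weight-loss relation: CR = 87600 * W / (D * A * T)
Numerator: 87600 * 0.857 = 75073.2
Denominator: 5.7 * 80.0 * 1441 = 657096.0
CR = 75073.2 / 657096.0 = 0.11425 mm/y

0.11425 mm/y


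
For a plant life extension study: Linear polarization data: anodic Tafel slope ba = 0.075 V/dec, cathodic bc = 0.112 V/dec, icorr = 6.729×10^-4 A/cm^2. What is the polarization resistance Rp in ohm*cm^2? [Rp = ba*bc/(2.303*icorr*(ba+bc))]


Apply the Stern-Geary equation: Rp = ba*bc / (2.303*icorr*(ba+bc))
ba*bc = 0.075*0.112 = 0.0084
ba+bc = 0.187; 2.303*icorr*(ba+bc) = 2.303*6.729×10^-4*0.187 = 2.8979179×10^-4
Rp = 0.0084 / 2.8979179×10^-4 = 28.99 ohm*cm^2

28.99 ohm*cm^2


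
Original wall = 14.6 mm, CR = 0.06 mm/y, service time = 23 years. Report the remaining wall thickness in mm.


Remaining wall = original − CR × time
t = 14.6 − 0.06*23 = 14.6 − 1.38 = 13.22 mm

13.22 mm


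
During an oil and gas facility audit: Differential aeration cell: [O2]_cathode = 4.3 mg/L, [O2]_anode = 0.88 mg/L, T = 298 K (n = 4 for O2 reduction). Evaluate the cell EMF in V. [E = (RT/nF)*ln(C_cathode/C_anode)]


Apply the Nernst concentration-cell relation: E = (RT/nF)*ln(C_cathode/C_anode)
RT/nF = 8.314*298/(4*96485) = 0.00641958 V
ln(4.3/0.88) = 1.58645
E = 0.00641958 * 1.58645 = 0.01018 V

0.01018 V


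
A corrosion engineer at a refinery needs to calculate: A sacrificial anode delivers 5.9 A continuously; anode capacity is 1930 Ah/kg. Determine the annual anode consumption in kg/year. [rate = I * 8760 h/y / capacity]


Annual consumption = current * hours per year / capacity
Rate = 5.9 * 8760 / 1930 = 26.8 kg/year

26.8 kg/year


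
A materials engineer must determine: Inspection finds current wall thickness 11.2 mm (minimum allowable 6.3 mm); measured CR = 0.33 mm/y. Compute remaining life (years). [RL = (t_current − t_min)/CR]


Apply the remaining-life relation: RL = (t_current − t_min) / CR
RL = (11.2 − 6.3) / 0.33 = 4.9 / 0.33 = 14.8 years

14.8 years


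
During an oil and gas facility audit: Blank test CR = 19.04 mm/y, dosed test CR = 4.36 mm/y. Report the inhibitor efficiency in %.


Apply the inhibitor-efficiency definition: IE = (CR_blank − CR_inh)/CR_blank × 100
IE = (19.04 − 4.36) / 19.04 × 100
IE = 14.68 / 19.04 × 100 = 77.1 %

77.1 %


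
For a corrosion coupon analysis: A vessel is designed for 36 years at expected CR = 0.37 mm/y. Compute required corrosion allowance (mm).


Corrosion allowance = CR × design life
CA = 0.37 * 36 = 13.32 mm

13.32 mm


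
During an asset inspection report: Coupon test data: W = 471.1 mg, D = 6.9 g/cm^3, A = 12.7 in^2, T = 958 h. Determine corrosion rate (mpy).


Apply the mpy weight-loss relation: CR = 534 * W / (D * A * T)
Numerator: 534 * 471.1 = 251567.4
Denominator: 6.9 * 12.7 * 958 = 83949.54
CR = 251567.4 / 83949.54 = 2.99665 mpy

2.99665 mpy


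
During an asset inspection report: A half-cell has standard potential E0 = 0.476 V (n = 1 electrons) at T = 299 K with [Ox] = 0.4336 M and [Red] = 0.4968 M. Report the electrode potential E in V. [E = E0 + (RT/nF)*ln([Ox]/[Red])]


Apply the Nernst equation: E = E0 + (RT/nF)*ln([Ox]/[Red])
Step 1: RT/nF = 8.314*299/(1*96485) = 0.02576448 V
Step 2: [Ox]/[Red] = 0.4336/0.4968 = 0.872786
Step 3: ln(0.872786) = -0.136065
Step 4: correction = 0.02576448 * -0.136065 = -0.004 V
E = 0.476 + -0.004 = 0.472 V

0.472 V


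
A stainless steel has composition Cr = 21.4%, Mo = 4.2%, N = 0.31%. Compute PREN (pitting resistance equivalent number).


Apply the PREN formula: PREN = Cr + 3.3*Mo + 16*N
PREN = 21.4 + 3.3*4.2 + 16*0.31
PREN = 21.4 + 13.86 + 4.96 = 40.22

40.22


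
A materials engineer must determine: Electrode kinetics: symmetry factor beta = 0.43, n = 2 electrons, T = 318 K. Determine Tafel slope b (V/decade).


Apply the Tafel slope relation: b = 2.303*R*T/(beta*n*F)
Numerator: 2.303 * 8.314 * 318 = 6088.79
Denominator: 0.43 * 2 * 96485 = 82977.1
b = 6088.79 / 82977.1 = 0.073 V/decade

0.073 V/decade


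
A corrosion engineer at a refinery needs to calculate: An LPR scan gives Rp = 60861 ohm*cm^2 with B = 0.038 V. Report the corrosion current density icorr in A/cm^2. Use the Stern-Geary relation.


Apply the Stern-Geary relation: icorr = B / Rp
icorr = 0.038 / 60861 = 6.244×10^-7 A/cm^2

6.244×10^-7 A/cm^2


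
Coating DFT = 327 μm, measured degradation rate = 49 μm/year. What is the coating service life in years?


Service life = thickness / degradation rate
Life = 327 / 49 = 6.7 years

6.7 years


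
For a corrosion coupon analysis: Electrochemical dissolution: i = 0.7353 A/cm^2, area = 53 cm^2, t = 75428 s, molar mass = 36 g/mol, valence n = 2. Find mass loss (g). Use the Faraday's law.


Apply Faraday's law: m = i*A*t*M / (n*F)
Total charge passed Q = i*A*t = 0.7353*53*75428 = 2939497.0452 C
m = Q*M/(n*F) = 2939497.0452*36/(2*96485) = 548.385 g

548.385 g


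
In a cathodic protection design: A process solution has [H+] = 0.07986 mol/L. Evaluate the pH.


pH = −log10[H+]
pH = −log10(0.07986) = 1.1

1.1


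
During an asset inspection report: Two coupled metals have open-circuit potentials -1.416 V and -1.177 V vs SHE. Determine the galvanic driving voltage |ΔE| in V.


Driving voltage is the absolute potential difference.
|ΔE| = |-1.416 − (-1.177)| = 0.239 V

0.239 V


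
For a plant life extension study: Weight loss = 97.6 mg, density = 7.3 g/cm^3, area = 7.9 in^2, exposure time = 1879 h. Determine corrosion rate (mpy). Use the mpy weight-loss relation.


Apply the mpy weight-loss relation: CR = 534 * W / (D * A * T)
Numerator: 534 * 97.6 = 52118.4
Denominator: 7.3 * 7.9 * 1879 = 108361.93
CR = 52118.4 / 108361.93 = 0.481 mpy

0.481 mpy


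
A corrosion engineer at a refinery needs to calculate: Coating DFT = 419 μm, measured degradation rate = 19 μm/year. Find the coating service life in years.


Service life = thickness / degradation rate
Life = 419 / 19 = 22.1 years

22.1 years


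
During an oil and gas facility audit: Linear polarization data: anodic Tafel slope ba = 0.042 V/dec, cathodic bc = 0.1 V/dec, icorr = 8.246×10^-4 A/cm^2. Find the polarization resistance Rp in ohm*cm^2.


Apply the Stern-Geary equation: Rp = ba*bc / (2.303*icorr*(ba+bc))
ba*bc = 0.042*0.1 = 0.0042
ba+bc = 0.142; 2.303*icorr*(ba+bc) = 2.303*8.246×10^-4*0.142 = 2.6966564×10^-4
Rp = 0.0042 / 2.6966564×10^-4 = 15.57 ohm*cm^2

15.57 ohm*cm^2


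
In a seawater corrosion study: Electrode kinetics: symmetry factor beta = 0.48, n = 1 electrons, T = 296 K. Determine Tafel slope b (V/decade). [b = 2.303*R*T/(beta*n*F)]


Apply the Tafel slope relation: b = 2.303*R*T/(beta*n*F)
Numerator: 2.303 * 8.314 * 296 = 5667.55
Denominator: 0.48 * 1 * 96485 = 46312.8
b = 5667.55 / 46312.8 = 0.1224 V/decade

0.1224 V/decade


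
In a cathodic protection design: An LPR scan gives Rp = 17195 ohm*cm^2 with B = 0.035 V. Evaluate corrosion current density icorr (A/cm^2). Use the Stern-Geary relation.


Apply the Stern-Geary relation: icorr = B / Rp
icorr = 0.035 / 17195 = 2.035×10^-6 A/cm^2

2.035×10^-6 A/cm^2


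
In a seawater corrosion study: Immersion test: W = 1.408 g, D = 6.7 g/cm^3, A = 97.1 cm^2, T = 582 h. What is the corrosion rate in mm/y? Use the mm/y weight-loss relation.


Apply the mm/y weight-loss relation: CR = 87600 * W / (D * A * T)
Numerator: 87600 * 1.408 = 123340.8
Denominator: 6.7 * 97.1 * 582 = 378631.74
CR = 123340.8 / 378631.74 = 0.3258 mm/y

0.3258 mm/y


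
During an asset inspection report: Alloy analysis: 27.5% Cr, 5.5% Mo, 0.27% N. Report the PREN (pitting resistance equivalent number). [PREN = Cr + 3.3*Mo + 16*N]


Apply the PREN formula: PREN = Cr + 3.3*Mo + 16*N
PREN = 27.5 + 3.3*5.5 + 16*0.27
PREN = 27.5 + 18.15 + 4.32 = 49.97

49.97


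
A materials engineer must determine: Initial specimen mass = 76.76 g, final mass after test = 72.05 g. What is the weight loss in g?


Weight loss = initial − final
WL = 76.76 − 72.05 = 4.71 g

4.71 g


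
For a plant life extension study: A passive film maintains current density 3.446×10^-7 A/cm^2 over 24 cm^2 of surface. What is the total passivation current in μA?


I = i_pass * A, then convert A → μA (×10^6)
I = 3.446×10^-7 * 24 * 10^6 = 8.27 μA

8.27 μA


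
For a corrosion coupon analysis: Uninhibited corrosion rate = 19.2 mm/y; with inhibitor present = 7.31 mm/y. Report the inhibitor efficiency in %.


Apply the inhibitor-efficiency definition: IE = (CR_blank − CR_inh)/CR_blank × 100
IE = (19.2 − 7.31) / 19.2 × 100
IE = 11.89 / 19.2 × 100 = 61.9 %

61.9 %


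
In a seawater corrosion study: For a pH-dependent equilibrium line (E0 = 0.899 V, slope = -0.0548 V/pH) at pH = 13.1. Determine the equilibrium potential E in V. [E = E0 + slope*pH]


Apply the Pourbaix line equation: E = E0 + slope*pH
E = 0.899 + (-0.0548)*13.1 = 0.899 + (-0.71788) = 0.18112 V
Rounded to 3 decimal places: E = 0.181 V

0.181 V


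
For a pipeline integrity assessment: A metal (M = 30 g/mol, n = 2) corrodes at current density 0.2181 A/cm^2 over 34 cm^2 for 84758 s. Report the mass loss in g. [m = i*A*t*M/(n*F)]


Apply Faraday's law: m = i*A*t*M / (n*F)
Total charge passed Q = i*A*t = 0.2181*34*84758 = 628514.4732 C
m = Q*M/(n*F) = 628514.4732*30/(2*96485) = 97.7117 g

97.7117 g


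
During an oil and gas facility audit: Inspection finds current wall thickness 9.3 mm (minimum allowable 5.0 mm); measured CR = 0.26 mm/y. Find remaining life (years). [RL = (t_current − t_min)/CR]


Apply the remaining-life relation: RL = (t_current − t_min) / CR
RL = (9.3 − 5.0) / 0.26 = 4.3 / 0.26 = 16.5 years

16.5 years


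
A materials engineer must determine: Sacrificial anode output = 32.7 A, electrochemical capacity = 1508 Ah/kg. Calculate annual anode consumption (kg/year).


Annual consumption = current * hours per year / capacity
Rate = 32.7 * 8760 / 1508 = 190.0 kg/year

190.0 kg/year


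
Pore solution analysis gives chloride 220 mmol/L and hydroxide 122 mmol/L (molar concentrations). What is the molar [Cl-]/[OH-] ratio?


Threshold parameter = [Cl-] / [OH-] (molar basis; both in mmol/L, so units cancel)
Ratio = 220 / 122 = 1.8

1.8


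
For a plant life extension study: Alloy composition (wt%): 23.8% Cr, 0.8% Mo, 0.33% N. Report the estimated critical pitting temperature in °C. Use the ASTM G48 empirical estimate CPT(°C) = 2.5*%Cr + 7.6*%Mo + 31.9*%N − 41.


Apply the ASTM G48 empirical CPT estimate: CPT(°C) = 2.5*%Cr + 7.6*%Mo + 31.9*%N − 41
2.5*23.8 = 59.5; 7.6*0.8 = 6.08; 31.9*0.33 = 10.527
CPT = 59.5 + 6.08 + 10.527 − 41 = 35.107 °C
Rounded to 0.1 °C: CPT ≈ 35.1 °C

35.1 °C


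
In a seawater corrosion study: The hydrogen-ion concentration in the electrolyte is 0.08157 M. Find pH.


pH = −log10[H+]
pH = −log10(0.08157) = 1.09

1.09


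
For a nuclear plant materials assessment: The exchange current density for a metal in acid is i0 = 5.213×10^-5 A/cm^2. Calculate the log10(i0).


i0 = 5.213×10^-5 A/cm^2
log10(i0) = -4.283

-4.283


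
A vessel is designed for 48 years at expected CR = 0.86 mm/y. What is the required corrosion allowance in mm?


Corrosion allowance = CR × design life
CA = 0.86 * 48 = 41.28 mm

41.28 mm


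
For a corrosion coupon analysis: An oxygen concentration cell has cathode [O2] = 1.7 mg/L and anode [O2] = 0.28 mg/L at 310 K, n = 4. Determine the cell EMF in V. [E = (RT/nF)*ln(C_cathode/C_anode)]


Apply the Nernst concentration-cell relation: E = (RT/nF)*ln(C_cathode/C_anode)
RT/nF = 8.314*310/(4*96485) = 0.00667808 V
ln(1.7/0.28) = 1.80359
E = 0.00667808 * 1.80359 = 0.01204 V

0.01204 V


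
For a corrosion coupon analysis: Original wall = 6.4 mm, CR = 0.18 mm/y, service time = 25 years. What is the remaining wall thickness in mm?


Remaining wall = original − CR × time
t = 6.4 − 0.18*25 = 6.4 − 4.5 = 1.9 mm

1.9 mm


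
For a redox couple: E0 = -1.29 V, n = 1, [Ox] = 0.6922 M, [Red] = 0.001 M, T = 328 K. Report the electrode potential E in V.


Apply the Nernst equation: E = E0 + (RT/nF)*ln([Ox]/[Red])
Step 1: RT/nF = 8.314*328/(1*96485) = 0.02826338 V
Step 2: [Ox]/[Red] = 0.6922/0.001 = 692.2
Step 3: ln(692.2) = 6.539875
Step 4: correction = 0.02826338 * 6.539875 = 0.1848 V
E = -1.29 + 0.1848 = -1.1052 V

-1.1052 V


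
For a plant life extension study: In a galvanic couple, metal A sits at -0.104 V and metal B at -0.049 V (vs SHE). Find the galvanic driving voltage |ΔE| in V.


Driving voltage is the absolute potential difference.
|ΔE| = |-0.104 − (-0.049)| = 0.055 V

0.055 V


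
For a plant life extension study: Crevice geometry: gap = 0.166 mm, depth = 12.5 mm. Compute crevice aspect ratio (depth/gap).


Aspect ratio = depth / gap
Ratio = 12.5 / 0.166 = 75.3

75.3


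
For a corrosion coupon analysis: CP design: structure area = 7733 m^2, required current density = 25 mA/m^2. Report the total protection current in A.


I = area * current density, then convert mA → A (÷1000)
I = 7733 * 25 / 1000 = 193.33 A

193.33 A


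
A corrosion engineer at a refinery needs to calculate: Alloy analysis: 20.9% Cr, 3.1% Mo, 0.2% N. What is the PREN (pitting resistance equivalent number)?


Apply the PREN formula: PREN = Cr + 3.3*Mo + 16*N
PREN = 20.9 + 3.3*3.1 + 16*0.2
PREN = 20.9 + 10.23 + 3.2 = 34.33

34.33


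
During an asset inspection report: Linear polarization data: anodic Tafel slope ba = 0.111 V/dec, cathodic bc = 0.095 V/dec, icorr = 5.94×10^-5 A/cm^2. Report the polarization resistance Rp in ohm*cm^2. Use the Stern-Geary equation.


Apply the Stern-Geary equation: Rp = ba*bc / (2.303*icorr*(ba+bc))
ba*bc = 0.111*0.095 = 0.010545
ba+bc = 0.206; 2.303*icorr*(ba+bc) = 2.303*5.94×10^-5*0.206 = 2.8180429×10^-5
Rp = 0.010545 / 2.8180429×10^-5 = 374.2 ohm*cm^2

374.2 ohm*cm^2


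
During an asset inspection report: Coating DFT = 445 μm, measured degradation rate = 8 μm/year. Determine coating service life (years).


Service life = thickness / degradation rate
Life = 445 / 8 = 55.6 years

55.6 years


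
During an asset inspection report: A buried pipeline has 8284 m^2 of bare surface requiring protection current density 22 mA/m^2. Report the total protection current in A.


I = area * current density, then convert mA → A (÷1000)
I = 8284 * 22 / 1000 = 182.25 A

182.25 A


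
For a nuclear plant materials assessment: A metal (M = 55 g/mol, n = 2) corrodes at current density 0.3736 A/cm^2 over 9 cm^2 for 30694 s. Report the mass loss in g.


Apply Faraday's law: m = i*A*t*M / (n*F)
Total charge passed Q = i*A*t = 0.3736*9*30694 = 103205.5056 C
m = Q*M/(n*F) = 103205.5056*55/(2*96485) = 29.41547 g

29.41547 g


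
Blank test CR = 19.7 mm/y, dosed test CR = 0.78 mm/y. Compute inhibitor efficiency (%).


Apply the inhibitor-efficiency definition: IE = (CR_blank − CR_inh)/CR_blank × 100
IE = (19.7 − 0.78) / 19.7 × 100
IE = 18.92 / 19.7 × 100 = 96.0 %

96.0 %


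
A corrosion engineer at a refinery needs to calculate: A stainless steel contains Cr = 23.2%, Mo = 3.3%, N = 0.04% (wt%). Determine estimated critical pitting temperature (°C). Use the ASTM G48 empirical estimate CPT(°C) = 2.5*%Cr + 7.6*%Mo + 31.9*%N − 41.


Apply the ASTM G48 empirical CPT estimate: CPT(°C) = 2.5*%Cr + 7.6*%Mo + 31.9*%N − 41
2.5*23.2 = 58; 7.6*3.3 = 25.08; 31.9*0.04 = 1.276
CPT = 58 + 25.08 + 1.276 − 41 = 43.356 °C
Rounded to 0.1 °C: CPT ≈ 43.4 °C

43.4 °C


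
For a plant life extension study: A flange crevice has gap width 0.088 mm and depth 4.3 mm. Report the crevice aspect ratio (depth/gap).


Aspect ratio = depth / gap
Ratio = 4.3 / 0.088 = 48.9

48.9


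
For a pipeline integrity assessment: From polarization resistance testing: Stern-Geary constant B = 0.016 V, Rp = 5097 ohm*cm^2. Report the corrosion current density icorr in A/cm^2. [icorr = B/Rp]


Apply the Stern-Geary relation: icorr = B / Rp
icorr = 0.016 / 5097 = 3.139×10^-6 A/cm^2

3.139×10^-6 A/cm^2


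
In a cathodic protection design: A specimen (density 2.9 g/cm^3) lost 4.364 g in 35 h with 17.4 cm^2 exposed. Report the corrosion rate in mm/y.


Apply the mm/y weight-loss relation: CR = 87600 * W / (D * A * T)
Numerator: 87600 * 4.364 = 382286.4
Denominator: 2.9 * 17.4 * 35 = 1766.1
CR = 382286.4 / 1766.1 = 216.458 mm/y

216.458 mm/y


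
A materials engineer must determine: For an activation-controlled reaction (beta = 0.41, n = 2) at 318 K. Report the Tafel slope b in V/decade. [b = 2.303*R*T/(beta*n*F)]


Apply the Tafel slope relation: b = 2.303*R*T/(beta*n*F)
Numerator: 2.303 * 8.314 * 318 = 6088.79
Denominator: 0.41 * 2 * 96485 = 79117.7
b = 6088.79 / 79117.7 = 0.077 V/decade

0.077 V/decade


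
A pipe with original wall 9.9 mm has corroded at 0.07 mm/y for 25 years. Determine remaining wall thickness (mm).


Remaining wall = original − CR × time
t = 9.9 − 0.07*25 = 9.9 − 1.75 = 8.15 mm

8.15 mm


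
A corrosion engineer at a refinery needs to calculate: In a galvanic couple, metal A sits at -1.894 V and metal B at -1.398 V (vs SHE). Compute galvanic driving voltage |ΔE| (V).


Driving voltage is the absolute potential difference.
|ΔE| = |-1.894 − (-1.398)| = 0.496 V

0.496 V


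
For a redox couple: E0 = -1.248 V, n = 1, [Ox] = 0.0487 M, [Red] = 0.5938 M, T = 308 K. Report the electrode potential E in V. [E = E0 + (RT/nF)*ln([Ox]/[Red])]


Apply the Nernst equation: E = E0 + (RT/nF)*ln([Ox]/[Red])
Step 1: RT/nF = 8.314*308/(1*96485) = 0.02654 V
Step 2: [Ox]/[Red] = 0.0487/0.5938 = 0.082014
Step 3: ln(0.082014) = -2.500865
Step 4: correction = 0.02654 * -2.500865 = -0.066 V
E = -1.248 + -0.066 = -1.314 V

-1.314 V


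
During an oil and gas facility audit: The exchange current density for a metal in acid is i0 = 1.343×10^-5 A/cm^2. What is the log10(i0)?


i0 = 1.343×10^-5 A/cm^2
log10(i0) = -4.872

-4.872


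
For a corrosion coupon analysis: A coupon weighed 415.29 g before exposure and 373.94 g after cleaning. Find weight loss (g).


Weight loss = initial − final
WL = 415.29 − 373.94 = 41.35 g

41.35 g


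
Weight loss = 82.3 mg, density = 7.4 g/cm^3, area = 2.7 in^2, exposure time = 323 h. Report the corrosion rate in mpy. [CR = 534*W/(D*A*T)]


Apply the mpy weight-loss relation: CR = 534 * W / (D * A * T)
Numerator: 534 * 82.3 = 43948.2
Denominator: 7.4 * 2.7 * 323 = 6453.54
CR = 43948.2 / 6453.54 = 6.8099 mpy

6.8099 mpy


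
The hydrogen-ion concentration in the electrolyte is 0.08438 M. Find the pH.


pH = −log10[H+]
pH = −log10(0.08438) = 1.07

1.07


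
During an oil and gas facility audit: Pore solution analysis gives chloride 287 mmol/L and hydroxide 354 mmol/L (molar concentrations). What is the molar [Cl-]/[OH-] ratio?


Threshold parameter = [Cl-] / [OH-] (molar basis; both in mmol/L, so units cancel)
Ratio = 287 / 354 = 0.81

0.81


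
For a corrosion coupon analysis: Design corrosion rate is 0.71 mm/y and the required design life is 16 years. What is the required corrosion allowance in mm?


Corrosion allowance = CR × design life
CA = 0.71 * 16 = 11.36 mm

11.36 mm


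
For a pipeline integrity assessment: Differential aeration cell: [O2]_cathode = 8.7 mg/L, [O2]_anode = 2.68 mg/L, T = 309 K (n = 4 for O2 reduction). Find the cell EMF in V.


Apply the Nernst concentration-cell relation: E = (RT/nF)*ln(C_cathode/C_anode)
RT/nF = 8.314*309/(4*96485) = 0.00665654 V
ln(8.7/2.68) = 1.17751
E = 0.00665654 * 1.17751 = 0.00784 V

0.00784 V


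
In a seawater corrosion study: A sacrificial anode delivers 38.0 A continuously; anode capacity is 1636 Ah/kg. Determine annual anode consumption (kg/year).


Annual consumption = current * hours per year / capacity
Rate = 38.0 * 8760 / 1636 = 203.5 kg/year

203.5 kg/year


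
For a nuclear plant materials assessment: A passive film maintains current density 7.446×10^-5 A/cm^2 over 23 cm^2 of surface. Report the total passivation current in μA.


I = i_pass * A, then convert A → μA (×10^6)
I = 7.446×10^-5 * 23 * 10^6 = 1712.58 μA

1712.58 μA


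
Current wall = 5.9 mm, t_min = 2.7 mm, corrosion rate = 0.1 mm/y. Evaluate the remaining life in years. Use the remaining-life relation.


Apply the remaining-life relation: RL = (t_current − t_min) / CR
RL = (5.9 − 2.7) / 0.1 = 3.2 / 0.1 = 32.0 years

32.0 years


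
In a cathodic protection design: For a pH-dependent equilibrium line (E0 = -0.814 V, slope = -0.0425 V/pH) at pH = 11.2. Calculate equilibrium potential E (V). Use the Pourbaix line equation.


Apply the Pourbaix line equation: E = E0 + slope*pH
E = -0.814 + (-0.0425)*11.2 = -0.814 + (-0.476) = -1.29 V
Rounded to 4 decimal places: E = -1.2900 V

-1.2900 V


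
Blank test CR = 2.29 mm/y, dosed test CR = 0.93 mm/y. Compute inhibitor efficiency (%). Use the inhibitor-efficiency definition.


Apply the inhibitor-efficiency definition: IE = (CR_blank − CR_inh)/CR_blank × 100
IE = (2.29 − 0.93) / 2.29 × 100
IE = 1.36 / 2.29 × 100 = 59.4 %

59.4 %


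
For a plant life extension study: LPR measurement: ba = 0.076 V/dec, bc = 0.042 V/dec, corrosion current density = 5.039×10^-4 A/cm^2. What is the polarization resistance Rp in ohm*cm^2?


Apply the Stern-Geary equation: Rp = ba*bc / (2.303*icorr*(ba+bc))
ba*bc = 0.076*0.042 = 0.003192
ba+bc = 0.118; 2.303*icorr*(ba+bc) = 2.303*5.039×10^-4*0.118 = 1.3693684×10^-4
Rp = 0.003192 / 1.3693684×10^-4 = 23.3 ohm*cm^2

23.3 ohm*cm^2


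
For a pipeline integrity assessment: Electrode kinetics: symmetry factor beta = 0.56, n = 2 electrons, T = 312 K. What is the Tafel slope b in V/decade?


Apply the Tafel slope relation: b = 2.303*R*T/(beta*n*F)
Numerator: 2.303 * 8.314 * 312 = 5973.91
Denominator: 0.56 * 2 * 96485 = 108063.2
b = 5973.91 / 108063.2 = 0.0553 V/decade

0.0553 V/decade


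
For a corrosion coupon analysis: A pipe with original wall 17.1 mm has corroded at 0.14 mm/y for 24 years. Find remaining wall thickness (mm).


Remaining wall = original − CR × time
t = 17.1 − 0.14*24 = 17.1 − 3.36 = 13.74 mm

13.74 mm


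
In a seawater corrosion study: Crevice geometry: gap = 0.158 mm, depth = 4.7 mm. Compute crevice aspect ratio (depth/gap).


Aspect ratio = depth / gap
Ratio = 4.7 / 0.158 = 29.7

29.7


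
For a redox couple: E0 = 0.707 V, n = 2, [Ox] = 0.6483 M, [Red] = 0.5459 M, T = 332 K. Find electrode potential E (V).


Apply the Nernst equation: E = E0 + (RT/nF)*ln([Ox]/[Red])
Step 1: RT/nF = 8.314*332/(2*96485) = 0.01430403 V
Step 2: [Ox]/[Red] = 0.6483/0.5459 = 1.18758
Step 3: ln(1.18758) = 0.171918
Step 4: correction = 0.01430403 * 0.171918 = 0.0025 V
E = 0.707 + 0.0025 = 0.7095 V

0.7095 V


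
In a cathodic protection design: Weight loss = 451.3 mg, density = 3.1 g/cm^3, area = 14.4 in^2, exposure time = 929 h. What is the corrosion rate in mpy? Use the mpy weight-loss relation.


Apply the mpy weight-loss relation: CR = 534 * W / (D * A * T)
Numerator: 534 * 451.3 = 240994.2
Denominator: 3.1 * 14.4 * 929 = 41470.56
CR = 240994.2 / 41470.56 = 5.81121 mpy

5.81121 mpy


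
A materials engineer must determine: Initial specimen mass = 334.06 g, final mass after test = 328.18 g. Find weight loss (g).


Weight loss = initial − final
WL = 334.06 − 328.18 = 5.88 g

5.88 g


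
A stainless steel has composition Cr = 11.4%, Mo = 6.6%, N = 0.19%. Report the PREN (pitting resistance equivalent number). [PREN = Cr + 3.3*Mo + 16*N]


Apply the PREN formula: PREN = Cr + 3.3*Mo + 16*N
PREN = 11.4 + 3.3*6.6 + 16*0.19
PREN = 11.4 + 21.78 + 3.04 = 36.22

36.22


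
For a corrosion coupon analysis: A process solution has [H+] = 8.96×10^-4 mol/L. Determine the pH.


pH = −log10[H+]
pH = −log10(8.96×10^-4) = 3.05

3.05


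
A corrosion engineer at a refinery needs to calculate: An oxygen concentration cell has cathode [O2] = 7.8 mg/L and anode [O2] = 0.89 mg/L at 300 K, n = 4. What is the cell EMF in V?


Apply the Nernst concentration-cell relation: E = (RT/nF)*ln(C_cathode/C_anode)
RT/nF = 8.314*300/(4*96485) = 0.00646266 V
ln(7.8/0.89) = 2.17066
E = 0.00646266 * 2.17066 = 0.01403 V

0.01403 V


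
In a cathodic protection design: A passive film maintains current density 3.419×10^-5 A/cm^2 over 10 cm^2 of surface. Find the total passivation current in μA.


I = i_pass * A, then convert A → μA (×10^6)
I = 3.419×10^-5 * 10 * 10^6 = 341.9 μA

341.9 μA


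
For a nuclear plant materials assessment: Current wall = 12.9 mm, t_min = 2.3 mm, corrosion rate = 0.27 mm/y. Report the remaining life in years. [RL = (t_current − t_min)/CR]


Apply the remaining-life relation: RL = (t_current − t_min) / CR
RL = (12.9 − 2.3) / 0.27 = 10.6 / 0.27 = 39.3 years

39.3 years


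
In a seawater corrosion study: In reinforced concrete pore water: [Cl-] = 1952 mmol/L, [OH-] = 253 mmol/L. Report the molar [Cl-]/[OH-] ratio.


Threshold parameter = [Cl-] / [OH-] (molar basis; both in mmol/L, so units cancel)
Ratio = 1952 / 253 = 7.72

7.72


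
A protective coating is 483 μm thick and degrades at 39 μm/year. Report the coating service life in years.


Service life = thickness / degradation rate
Life = 483 / 39 = 12.4 years

12.4 years


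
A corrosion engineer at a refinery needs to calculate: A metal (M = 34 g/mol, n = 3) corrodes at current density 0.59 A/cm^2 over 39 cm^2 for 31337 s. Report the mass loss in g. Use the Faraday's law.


Apply Faraday's law: m = i*A*t*M / (n*F)
Total charge passed Q = i*A*t = 0.59*39*31337 = 721064.37 C
m = Q*M/(n*F) = 721064.37*34/(3*96485) = 84.698 g

84.698 g


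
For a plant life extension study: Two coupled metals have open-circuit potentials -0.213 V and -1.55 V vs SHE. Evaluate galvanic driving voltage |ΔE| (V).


Driving voltage is the absolute potential difference.
|ΔE| = |-0.213 − (-1.55)| = 1.337 V

1.337 V


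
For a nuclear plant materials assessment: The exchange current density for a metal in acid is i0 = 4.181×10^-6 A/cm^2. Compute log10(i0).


i0 = 4.181×10^-6 A/cm^2
log10(i0) = -5.379

-5.379


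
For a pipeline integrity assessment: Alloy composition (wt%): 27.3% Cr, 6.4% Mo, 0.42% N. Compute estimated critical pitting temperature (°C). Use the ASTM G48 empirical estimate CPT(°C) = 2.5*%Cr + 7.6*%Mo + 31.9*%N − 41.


Apply the ASTM G48 empirical CPT estimate: CPT(°C) = 2.5*%Cr + 7.6*%Mo + 31.9*%N − 41
2.5*27.3 = 68.25; 7.6*6.4 = 48.64; 31.9*0.42 = 13.398
CPT = 68.25 + 48.64 + 13.398 − 41 = 89.288 °C
Rounded to 0.1 °C: CPT ≈ 89.3 °C

89.3 °C


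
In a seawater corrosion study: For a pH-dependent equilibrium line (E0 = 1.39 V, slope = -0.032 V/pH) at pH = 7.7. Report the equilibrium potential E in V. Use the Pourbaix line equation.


Apply the Pourbaix line equation: E = E0 + slope*pH
E = 1.39 + (-0.032)*7.7 = 1.39 + (-0.2464) = 1.1436 V
Rounded to 3 decimal places: E = 1.144 V

1.144 V


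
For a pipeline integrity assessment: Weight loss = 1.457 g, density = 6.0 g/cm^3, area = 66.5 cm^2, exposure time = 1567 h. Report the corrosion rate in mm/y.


Apply the mm/y weight-loss relation: CR = 87600 * W / (D * A * T)
Numerator: 87600 * 1.457 = 127633.2
Denominator: 6.0 * 66.5 * 1567 = 625233.0
CR = 127633.2 / 625233.0 = 0.20414 mm/y

0.20414 mm/y


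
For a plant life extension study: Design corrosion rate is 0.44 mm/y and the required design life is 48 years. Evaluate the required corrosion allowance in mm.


Corrosion allowance = CR × design life
CA = 0.44 * 48 = 21.12 mm

21.12 mm


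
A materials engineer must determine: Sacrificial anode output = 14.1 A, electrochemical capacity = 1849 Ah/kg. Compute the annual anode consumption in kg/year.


Annual consumption = current * hours per year / capacity
Rate = 14.1 * 8760 / 1849 = 66.8 kg/year

66.8 kg/year


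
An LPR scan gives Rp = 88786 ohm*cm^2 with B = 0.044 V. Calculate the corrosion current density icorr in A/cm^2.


Apply the Stern-Geary relation: icorr = B / Rp
icorr = 0.044 / 88786 = 4.956×10^-7 A/cm^2

4.956×10^-7 A/cm^2


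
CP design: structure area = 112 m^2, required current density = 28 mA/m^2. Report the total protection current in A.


I = area * current density, then convert mA → A (÷1000)
I = 112 * 28 / 1000 = 3.14 A

3.14 A


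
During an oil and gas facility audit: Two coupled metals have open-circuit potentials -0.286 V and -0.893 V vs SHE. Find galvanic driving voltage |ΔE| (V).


Driving voltage is the absolute potential difference.
|ΔE| = |-0.286 − (-0.893)| = 0.607 V

0.607 V


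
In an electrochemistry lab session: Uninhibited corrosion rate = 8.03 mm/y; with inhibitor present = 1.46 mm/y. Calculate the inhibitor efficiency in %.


Apply the inhibitor-efficiency definition: IE = (CR_blank − CR_inh)/CR_blank × 100
IE = (8.03 − 1.46) / 8.03 × 100
IE = 6.57 / 8.03 × 100 = 81.8 %

81.8 %


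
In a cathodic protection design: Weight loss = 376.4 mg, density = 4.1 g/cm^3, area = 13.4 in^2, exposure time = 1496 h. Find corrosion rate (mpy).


Apply the mpy weight-loss relation: CR = 534 * W / (D * A * T)
Numerator: 534 * 376.4 = 200997.6
Denominator: 4.1 * 13.4 * 1496 = 82190.24
CR = 200997.6 / 82190.24 = 2.4455 mpy

2.4455 mpy


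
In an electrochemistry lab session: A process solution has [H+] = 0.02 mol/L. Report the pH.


pH = −log10[H+]
pH = −log10(0.02) = 1.7

1.7
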